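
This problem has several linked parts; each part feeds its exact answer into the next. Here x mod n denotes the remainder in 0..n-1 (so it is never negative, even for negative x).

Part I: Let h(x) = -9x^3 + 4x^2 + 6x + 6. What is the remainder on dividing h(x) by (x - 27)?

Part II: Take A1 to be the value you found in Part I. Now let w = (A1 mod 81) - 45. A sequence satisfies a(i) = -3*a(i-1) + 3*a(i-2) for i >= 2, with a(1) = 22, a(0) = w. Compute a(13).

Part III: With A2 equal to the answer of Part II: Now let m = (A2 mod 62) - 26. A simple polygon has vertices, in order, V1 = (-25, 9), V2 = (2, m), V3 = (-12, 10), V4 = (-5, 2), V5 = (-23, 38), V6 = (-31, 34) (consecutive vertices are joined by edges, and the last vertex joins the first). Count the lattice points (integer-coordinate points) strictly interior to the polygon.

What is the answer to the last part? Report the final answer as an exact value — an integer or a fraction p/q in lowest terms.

Part I: remainder = value at the root: -9*(27)^3 + 4*(27)^2 + 6*(27)^1 + 6 = (-177147) + (2916) + (162) + (6) = -174063; answer -174063
Part II: A1 = -174063; w = -39; a(2) = -3*(22) + 3*(-39) = -183; iterating: a(2)=-183, a(3)=615, a(4)=-2394, a(5)=9027, a(6)=-34263, a(7)=129870, a(8)=-492399, a(9)=1866807, a(10)=-7077618, a(11)=26833275, a(12)=-101732679, a(13)=385697862; answer 385697862
Part III: A2 = 385697862; m = -10; cross terms: (-25*-10 - 2*9)=232, (2*10 - -12*-10)=-100, (-12*2 - -5*10)=26, (-5*38 - -23*2)=-144, (-23*34 - -31*38)=396, (-31*9 - -25*34)=571; twice the area = |981| = 981; area = 981/2; boundary points = 1 + 2 + 1 + 18 + 4 + 1 = 27; strictly interior points = area - boundary/2 + 1 = 478; answer 478

478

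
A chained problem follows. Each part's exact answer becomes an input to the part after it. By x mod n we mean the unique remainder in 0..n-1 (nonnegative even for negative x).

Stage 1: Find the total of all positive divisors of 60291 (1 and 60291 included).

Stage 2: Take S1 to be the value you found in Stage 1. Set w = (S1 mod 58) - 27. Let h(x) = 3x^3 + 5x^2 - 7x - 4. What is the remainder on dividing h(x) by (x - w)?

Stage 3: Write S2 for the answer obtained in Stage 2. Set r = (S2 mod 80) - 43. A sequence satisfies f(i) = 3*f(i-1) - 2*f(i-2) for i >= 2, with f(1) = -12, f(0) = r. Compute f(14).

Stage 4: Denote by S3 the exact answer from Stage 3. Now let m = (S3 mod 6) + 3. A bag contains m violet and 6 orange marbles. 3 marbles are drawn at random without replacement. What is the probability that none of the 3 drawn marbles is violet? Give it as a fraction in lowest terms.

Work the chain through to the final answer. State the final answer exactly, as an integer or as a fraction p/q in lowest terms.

5/21

Stage 1: 60291 = 3^3 * 7 * 11 * 29; sigma = (1 + 3 + 9 + 27) * (1 + 7) * (1 + 11) * (1 + 29) = 40 * 8 * 12 * 30 = 115200; answer 115200
Stage 2: S1 = 115200; w = -15; remainder = value at the root: 3*(-15)^3 + 5*(-15)^2 - 7*(-15)^1 - 4 = (-10125) + (1125) + (105) + (-4) = -8899; answer -8899
Stage 3: S2 = -8899; r = 18; f(2) = 3*(-12) - 2*(18) = -72; iterating: f(2)=-72, f(3)=-192, f(4)=-432, f(5)=-912, f(6)=-1872, f(7)=-3792, f(8)=-7632, f(9)=-15312, f(10)=-30672, f(11)=-61392, f(12)=-122832, f(13)=-245712, f(14)=-491472; answer -491472
Stage 4: S3 = -491472; m = 3; total draws C(9,3) = 84; favorable C(6,3) = 20; P = 5/21; answer 5/21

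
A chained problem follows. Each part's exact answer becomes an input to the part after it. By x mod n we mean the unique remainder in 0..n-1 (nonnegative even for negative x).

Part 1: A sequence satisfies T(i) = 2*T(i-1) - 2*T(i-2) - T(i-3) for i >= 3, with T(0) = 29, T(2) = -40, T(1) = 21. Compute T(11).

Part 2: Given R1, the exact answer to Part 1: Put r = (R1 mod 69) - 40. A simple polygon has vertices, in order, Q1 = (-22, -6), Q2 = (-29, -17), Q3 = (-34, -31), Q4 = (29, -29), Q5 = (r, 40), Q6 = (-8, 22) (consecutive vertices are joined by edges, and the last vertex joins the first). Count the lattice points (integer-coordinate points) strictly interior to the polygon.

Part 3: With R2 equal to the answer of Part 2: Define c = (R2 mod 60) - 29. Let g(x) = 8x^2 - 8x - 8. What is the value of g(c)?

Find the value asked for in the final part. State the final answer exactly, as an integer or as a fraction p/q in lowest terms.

Part 1: T(3) = 2*(-40) - 2*(21) - 1*(29) = -151; iterating: T(3)=-151, T(4)=-243, T(5)=-144, T(6)=349, T(7)=1229, T(8)=1904, T(9)=1001, T(10)=-3035, T(11)=-9976; answer -9976
Part 2: R1 = -9976; r = -11; cross terms: (-22*-17 - -29*-6)=200, (-29*-31 - -34*-17)=321, (-34*-29 - 29*-31)=1885, (29*40 - -11*-29)=841, (-11*22 - -8*40)=78, (-8*-6 - -22*22)=532; twice the area = |3857| = 3857; area = 3857/2; boundary points = 1 + 1 + 1 + 1 + 3 + 14 = 21; strictly interior points = area - boundary/2 + 1 = 1919; answer 1919
Part 3: R2 = 1919; c = 30; 8*(30)^2 - 8*(30)^1 - 8 = (7200) + (-240) + (-8) = 6952; answer 6952

6952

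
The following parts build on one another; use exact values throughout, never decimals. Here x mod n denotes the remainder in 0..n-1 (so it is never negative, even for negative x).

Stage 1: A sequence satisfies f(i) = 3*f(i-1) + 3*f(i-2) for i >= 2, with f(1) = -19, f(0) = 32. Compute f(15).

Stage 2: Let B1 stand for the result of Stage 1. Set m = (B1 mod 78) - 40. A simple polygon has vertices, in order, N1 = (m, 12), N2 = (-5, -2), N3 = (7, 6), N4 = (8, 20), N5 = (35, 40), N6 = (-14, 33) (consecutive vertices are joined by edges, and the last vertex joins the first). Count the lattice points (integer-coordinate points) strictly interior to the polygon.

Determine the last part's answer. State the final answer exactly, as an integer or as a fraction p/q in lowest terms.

Stage 1: f(2) = 3*(-19) + 3*(32) = 39; iterating: f(2)=39, f(3)=60, f(4)=297, f(5)=1071, f(6)=4104, f(7)=15525, f(8)=58887, f(9)=223236, f(10)=846369, f(11)=3208815, f(12)=12165552, f(13)=46123101, f(14)=174865959, f(15)=662967180; answer 662967180
Stage 2: B1 = 662967180; m = -22; cross terms: (-22*-2 - -5*12)=104, (-5*6 - 7*-2)=-16, (7*20 - 8*6)=92, (8*40 - 35*20)=-380, (35*33 - -14*40)=1715, (-14*12 - -22*33)=558; twice the area = |2073| = 2073; area = 2073/2; boundary points = 1 + 4 + 1 + 1 + 7 + 1 = 15; strictly interior points = area - boundary/2 + 1 = 1030; answer 1030

1030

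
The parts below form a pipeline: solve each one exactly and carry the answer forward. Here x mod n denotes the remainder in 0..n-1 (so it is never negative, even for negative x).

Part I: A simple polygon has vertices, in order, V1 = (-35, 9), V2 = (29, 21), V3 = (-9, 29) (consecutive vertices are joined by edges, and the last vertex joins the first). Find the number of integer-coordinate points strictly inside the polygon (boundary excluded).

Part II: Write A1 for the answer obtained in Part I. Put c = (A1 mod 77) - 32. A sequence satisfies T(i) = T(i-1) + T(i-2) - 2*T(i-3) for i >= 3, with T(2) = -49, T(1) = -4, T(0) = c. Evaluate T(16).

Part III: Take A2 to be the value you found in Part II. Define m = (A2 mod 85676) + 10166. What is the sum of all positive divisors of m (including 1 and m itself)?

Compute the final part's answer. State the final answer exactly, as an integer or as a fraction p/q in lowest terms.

150768

Part I: cross terms: (-35*21 - 29*9)=-996, (29*29 - -9*21)=1030, (-9*9 - -35*29)=934; twice the area = |968| = 968; area = 484; boundary points = 4 + 2 + 2 = 8; strictly interior points = area - boundary/2 + 1 = 481; answer 481
Part II: A1 = 481; c = -13; T(3) = 1*(-49) + 1*(-4) - 2*(-13) = -27; iterating: T(3)=-27, T(4)=-68, T(5)=3, T(6)=-11, T(7)=128, T(8)=111, T(9)=261, T(10)=116, T(11)=155, T(12)=-251, T(13)=-328, T(14)=-889, T(15)=-715, T(16)=-948; answer -948
Part III: A2 = -948; m = 94894; 94894 = 2 * 17 * 2791; sigma = (1 + 2) * (1 + 17) * (1 + 2791) = 3 * 18 * 2792 = 150768; answer 150768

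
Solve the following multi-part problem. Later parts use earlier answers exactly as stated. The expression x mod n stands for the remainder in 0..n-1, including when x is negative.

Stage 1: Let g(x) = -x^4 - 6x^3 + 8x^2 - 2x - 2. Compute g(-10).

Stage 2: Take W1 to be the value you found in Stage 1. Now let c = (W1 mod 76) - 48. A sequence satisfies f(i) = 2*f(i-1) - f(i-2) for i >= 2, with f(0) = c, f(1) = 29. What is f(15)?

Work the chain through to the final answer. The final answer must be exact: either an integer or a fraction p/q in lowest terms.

Stage 1: -1*(-10)^4 - 6*(-10)^3 + 8*(-10)^2 - 2*(-10)^1 - 2 = (-10000) + (6000) + (800) + (20) + (-2) = -3182; answer -3182
Stage 2: W1 = -3182; c = -38; f(2) = 2*(29) - 1*(-38) = 96; iterating: f(2)=96, f(3)=163, f(4)=230, f(5)=297, f(6)=364, f(7)=431, f(8)=498, f(9)=565, f(10)=632, f(11)=699, f(12)=766, f(13)=833, f(14)=900, f(15)=967; answer 967

967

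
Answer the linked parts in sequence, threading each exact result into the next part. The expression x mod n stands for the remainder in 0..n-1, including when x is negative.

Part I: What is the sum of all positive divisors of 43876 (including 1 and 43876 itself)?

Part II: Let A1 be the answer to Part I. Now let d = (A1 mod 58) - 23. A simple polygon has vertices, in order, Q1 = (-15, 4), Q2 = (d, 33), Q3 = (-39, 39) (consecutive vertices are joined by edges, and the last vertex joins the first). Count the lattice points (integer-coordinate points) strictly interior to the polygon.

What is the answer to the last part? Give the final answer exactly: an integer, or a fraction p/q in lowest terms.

1152

Part I: 43876 = 2^2 * 7 * 1567; sigma = (1 + 2 + 4) * (1 + 7) * (1 + 1567) = 7 * 8 * 1568 = 87808; answer 87808
Part II: A1 = 87808; d = 31; cross terms: (-15*33 - 31*4)=-619, (31*39 - -39*33)=2496, (-39*4 - -15*39)=429; twice the area = |2306| = 2306; area = 1153; boundary points = 1 + 2 + 1 = 4; strictly interior points = area - boundary/2 + 1 = 1152; answer 1152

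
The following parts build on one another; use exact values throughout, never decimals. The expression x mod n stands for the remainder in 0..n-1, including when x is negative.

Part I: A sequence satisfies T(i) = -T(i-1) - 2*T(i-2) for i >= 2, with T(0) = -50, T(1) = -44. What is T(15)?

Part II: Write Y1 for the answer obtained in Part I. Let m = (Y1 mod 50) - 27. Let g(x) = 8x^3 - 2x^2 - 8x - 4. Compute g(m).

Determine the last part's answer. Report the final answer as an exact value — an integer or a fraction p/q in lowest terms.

-10806

Part I: T(2) = -1*(-44) - 2*(-50) = 144; iterating: T(2)=144, T(3)=-56, T(4)=-232, T(5)=344, T(6)=120, T(7)=-808, T(8)=568, T(9)=1048, T(10)=-2184, T(11)=88, T(12)=4280, T(13)=-4456, T(14)=-4104, T(15)=13016; answer 13016
Part II: Y1 = 13016; m = -11; 8*(-11)^3 - 2*(-11)^2 - 8*(-11)^1 - 4 = (-10648) + (-242) + (88) + (-4) = -10806; answer -10806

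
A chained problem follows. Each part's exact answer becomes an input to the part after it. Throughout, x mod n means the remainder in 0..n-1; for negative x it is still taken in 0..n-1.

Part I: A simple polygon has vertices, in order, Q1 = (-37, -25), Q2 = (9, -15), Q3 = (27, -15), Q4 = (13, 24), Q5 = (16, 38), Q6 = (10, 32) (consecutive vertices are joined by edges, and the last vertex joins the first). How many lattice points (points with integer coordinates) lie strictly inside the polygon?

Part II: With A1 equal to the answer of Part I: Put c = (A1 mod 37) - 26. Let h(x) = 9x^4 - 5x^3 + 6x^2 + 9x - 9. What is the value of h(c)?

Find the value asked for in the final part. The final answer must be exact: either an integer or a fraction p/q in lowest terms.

2164241

Part I: cross terms: (-37*-15 - 9*-25)=780, (9*-15 - 27*-15)=270, (27*24 - 13*-15)=843, (13*38 - 16*24)=110, (16*32 - 10*38)=132, (10*-25 - -37*32)=934; twice the area = |3069| = 3069; area = 3069/2; boundary points = 2 + 18 + 1 + 1 + 6 + 1 = 29; strictly interior points = area - boundary/2 + 1 = 1521; answer 1521
Part II: A1 = 1521; c = -22; 9*(-22)^4 - 5*(-22)^3 + 6*(-22)^2 + 9*(-22)^1 - 9 = (2108304) + (53240) + (2904) + (-198) + (-9) = 2164241; answer 2164241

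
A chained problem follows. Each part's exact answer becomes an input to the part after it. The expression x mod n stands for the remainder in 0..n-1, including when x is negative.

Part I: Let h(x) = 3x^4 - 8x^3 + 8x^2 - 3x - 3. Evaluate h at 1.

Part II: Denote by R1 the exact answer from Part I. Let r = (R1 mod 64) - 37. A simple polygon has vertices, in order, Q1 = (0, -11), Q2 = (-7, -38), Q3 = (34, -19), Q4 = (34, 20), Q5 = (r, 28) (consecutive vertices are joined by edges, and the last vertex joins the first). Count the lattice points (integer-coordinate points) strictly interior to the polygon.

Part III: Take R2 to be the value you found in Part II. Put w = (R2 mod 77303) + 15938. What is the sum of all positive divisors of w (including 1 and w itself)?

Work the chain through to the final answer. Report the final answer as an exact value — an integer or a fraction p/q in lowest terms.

18396

Part I: 3*(1)^4 - 8*(1)^3 + 8*(1)^2 - 3*(1)^1 - 3 = (3) + (-8) + (8) + (-3) + (-3) = -3; answer -3
Part II: R1 = -3; r = 24; cross terms: (0*-38 - -7*-11)=-77, (-7*-19 - 34*-38)=1425, (34*20 - 34*-19)=1326, (34*28 - 24*20)=472, (24*-11 - 0*28)=-264; twice the area = |2882| = 2882; area = 1441; boundary points = 1 + 1 + 39 + 2 + 3 = 46; strictly interior points = area - boundary/2 + 1 = 1419; answer 1419
Part III: R2 = 1419; w = 17357; 17357 = 17 * 1021; sigma = (1 + 17) * (1 + 1021) = 18 * 1022 = 18396; answer 18396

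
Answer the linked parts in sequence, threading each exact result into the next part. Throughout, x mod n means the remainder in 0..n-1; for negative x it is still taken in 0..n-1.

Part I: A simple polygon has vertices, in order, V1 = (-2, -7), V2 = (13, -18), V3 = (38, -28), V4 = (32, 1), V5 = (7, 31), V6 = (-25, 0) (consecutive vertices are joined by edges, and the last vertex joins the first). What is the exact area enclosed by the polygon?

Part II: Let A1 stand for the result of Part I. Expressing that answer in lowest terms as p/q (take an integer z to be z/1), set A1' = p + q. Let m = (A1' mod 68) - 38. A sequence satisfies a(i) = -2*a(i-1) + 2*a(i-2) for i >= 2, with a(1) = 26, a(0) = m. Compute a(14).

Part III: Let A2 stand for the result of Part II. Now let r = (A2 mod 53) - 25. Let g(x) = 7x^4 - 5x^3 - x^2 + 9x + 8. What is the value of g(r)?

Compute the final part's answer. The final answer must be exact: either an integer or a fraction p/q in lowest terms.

2655858

Part I: cross terms: (-2*-18 - 13*-7)=127, (13*-28 - 38*-18)=320, (38*1 - 32*-28)=934, (32*31 - 7*1)=985, (7*0 - -25*31)=775, (-25*-7 - -2*0)=175; twice the area = |3316| = 3316; area = 1658; answer 1658
Part II: A1 = 1658; threaded value p + q = 1659; m = -11; a(2) = -2*(26) + 2*(-11) = -74; iterating: a(2)=-74, a(3)=200, a(4)=-548, a(5)=1496, a(6)=-4088, a(7)=11168, a(8)=-30512, a(9)=83360, a(10)=-227744, a(11)=622208, a(12)=-1699904, a(13)=4644224, a(14)=-12688256; answer -12688256
Part III: A2 = -12688256; r = 25; 7*(25)^4 - 5*(25)^3 - 1*(25)^2 + 9*(25)^1 + 8 = (2734375) + (-78125) + (-625) + (225) + (8) = 2655858; answer 2655858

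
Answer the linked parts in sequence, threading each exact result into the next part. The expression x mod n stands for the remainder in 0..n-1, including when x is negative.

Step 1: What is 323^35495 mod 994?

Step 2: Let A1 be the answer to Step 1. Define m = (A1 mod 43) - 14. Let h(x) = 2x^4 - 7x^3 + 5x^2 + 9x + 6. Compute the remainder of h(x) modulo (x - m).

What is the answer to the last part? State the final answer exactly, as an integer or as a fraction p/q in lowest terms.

13596

Step 1: squarings mod 994: 323^1=323, 323^2=953, 323^4=687, 323^8=813, 323^16=953, 323^32=687, 323^64=813, 323^128=953, 323^256=687, 323^512=813, 323^1024=953, 323^2048=687, 323^4096=813, 323^8192=953, 323^16384=687, 323^32768=813; 323^35495 = 323^1 * 323^2 * 323^4 * 323^32 * 323^128 * 323^512 * 323^2048 * 323^32768 = 239 (mod 994); answer 239
Step 2: A1 = 239; m = 10; remainder = value at the root: 2*(10)^4 - 7*(10)^3 + 5*(10)^2 + 9*(10)^1 + 6 = (20000) + (-7000) + (500) + (90) + (6) = 13596; answer 13596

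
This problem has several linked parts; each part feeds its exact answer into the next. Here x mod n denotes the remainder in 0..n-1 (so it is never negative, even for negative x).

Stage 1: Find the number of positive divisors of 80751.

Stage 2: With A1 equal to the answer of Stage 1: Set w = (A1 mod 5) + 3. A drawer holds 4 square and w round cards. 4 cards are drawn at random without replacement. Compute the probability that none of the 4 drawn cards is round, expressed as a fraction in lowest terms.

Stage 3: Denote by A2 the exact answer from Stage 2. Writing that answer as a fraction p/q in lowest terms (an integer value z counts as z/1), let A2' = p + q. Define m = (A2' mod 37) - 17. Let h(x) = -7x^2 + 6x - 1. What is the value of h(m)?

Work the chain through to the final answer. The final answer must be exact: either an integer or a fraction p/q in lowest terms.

Stage 1: 80751 = 3 * 11 * 2447; number of divisors = (1+1) * (1+1) * (1+1) = 8; answer 8
Stage 2: A1 = 8; w = 6; total draws C(10,4) = 210; favorable C(4,4) = 1; P = 1/210; answer 1/210
Stage 3: A2 = 1/210; threaded value p + q = 211; m = 9; -7*(9)^2 + 6*(9)^1 - 1 = (-567) + (54) + (-1) = -514; answer -514

-514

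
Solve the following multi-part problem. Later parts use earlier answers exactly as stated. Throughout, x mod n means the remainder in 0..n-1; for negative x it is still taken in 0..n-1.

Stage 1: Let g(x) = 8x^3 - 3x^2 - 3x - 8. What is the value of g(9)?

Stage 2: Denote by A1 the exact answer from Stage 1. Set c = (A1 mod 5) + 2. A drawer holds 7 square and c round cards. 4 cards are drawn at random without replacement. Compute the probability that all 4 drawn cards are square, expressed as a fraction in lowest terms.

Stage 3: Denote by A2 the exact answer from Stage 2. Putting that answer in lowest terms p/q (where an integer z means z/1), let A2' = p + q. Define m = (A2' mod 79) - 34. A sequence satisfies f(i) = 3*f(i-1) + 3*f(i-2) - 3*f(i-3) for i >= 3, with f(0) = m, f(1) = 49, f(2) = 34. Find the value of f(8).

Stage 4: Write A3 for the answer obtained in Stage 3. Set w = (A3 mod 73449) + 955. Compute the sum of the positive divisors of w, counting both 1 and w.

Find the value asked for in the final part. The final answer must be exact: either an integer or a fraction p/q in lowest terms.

Stage 1: 8*(9)^3 - 3*(9)^2 - 3*(9)^1 - 8 = (5832) + (-243) + (-27) + (-8) = 5554; answer 5554
Stage 2: A1 = 5554; c = 6; total draws C(13,4) = 715; favorable C(7,4) = 35; P = 7/143; answer 7/143
Stage 3: A2 = 7/143; threaded value p + q = 150; m = 37; f(3) = 3*(34) + 3*(49) - 3*(37) = 138; iterating: f(3)=138, f(4)=369, f(5)=1419, f(6)=4950, f(7)=18000, f(8)=64593; answer 64593
Stage 4: A3 = 64593; w = 65548; 65548 = 2^2 * 7 * 2341; sigma = (1 + 2 + 4) * (1 + 7) * (1 + 2341) = 7 * 8 * 2342 = 131152; answer 131152

131152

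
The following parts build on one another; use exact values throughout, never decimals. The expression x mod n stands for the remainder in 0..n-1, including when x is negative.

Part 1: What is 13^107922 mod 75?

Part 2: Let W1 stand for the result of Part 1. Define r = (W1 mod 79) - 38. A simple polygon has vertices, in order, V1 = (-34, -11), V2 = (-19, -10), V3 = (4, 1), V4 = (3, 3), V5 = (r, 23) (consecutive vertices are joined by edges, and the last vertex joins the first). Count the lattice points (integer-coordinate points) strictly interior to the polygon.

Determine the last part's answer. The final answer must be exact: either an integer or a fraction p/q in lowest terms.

Part 1: squarings mod 75: 13^1=13, 13^2=19, 13^4=61, 13^8=46, 13^16=16, 13^32=31, 13^64=61, 13^128=46, 13^256=16, 13^512=31, 13^1024=61, 13^2048=46, 13^4096=16, 13^8192=31, 13^16384=61, 13^32768=46, 13^65536=16; 13^107922 = 13^2 * 13^16 * 13^128 * 13^256 * 13^1024 * 13^8192 * 13^32768 * 13^65536 = 19 (mod 75); answer 19
Part 2: W1 = 19; r = -19; cross terms: (-34*-10 - -19*-11)=131, (-19*1 - 4*-10)=21, (4*3 - 3*1)=9, (3*23 - -19*3)=126, (-19*-11 - -34*23)=991; twice the area = |1278| = 1278; area = 639; boundary points = 1 + 1 + 1 + 2 + 1 = 6; strictly interior points = area - boundary/2 + 1 = 637; answer 637

637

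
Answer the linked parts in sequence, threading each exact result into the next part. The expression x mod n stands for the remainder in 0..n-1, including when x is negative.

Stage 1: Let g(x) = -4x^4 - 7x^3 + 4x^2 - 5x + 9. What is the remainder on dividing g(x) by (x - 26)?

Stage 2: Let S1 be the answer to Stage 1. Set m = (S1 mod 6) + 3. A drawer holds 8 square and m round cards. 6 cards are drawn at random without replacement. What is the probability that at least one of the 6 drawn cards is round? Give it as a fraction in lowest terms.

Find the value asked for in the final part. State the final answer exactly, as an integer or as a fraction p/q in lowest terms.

425/429

Stage 1: remainder = value at the root: -4*(26)^4 - 7*(26)^3 + 4*(26)^2 - 5*(26)^1 + 9 = (-1827904) + (-123032) + (2704) + (-130) + (9) = -1948353; answer -1948353
Stage 2: S1 = -1948353; m = 6; total draws C(14,6) = 3003; complement C(8,6) = 28; favorable 3003 - 28 = 2975; P = 425/429; answer 425/429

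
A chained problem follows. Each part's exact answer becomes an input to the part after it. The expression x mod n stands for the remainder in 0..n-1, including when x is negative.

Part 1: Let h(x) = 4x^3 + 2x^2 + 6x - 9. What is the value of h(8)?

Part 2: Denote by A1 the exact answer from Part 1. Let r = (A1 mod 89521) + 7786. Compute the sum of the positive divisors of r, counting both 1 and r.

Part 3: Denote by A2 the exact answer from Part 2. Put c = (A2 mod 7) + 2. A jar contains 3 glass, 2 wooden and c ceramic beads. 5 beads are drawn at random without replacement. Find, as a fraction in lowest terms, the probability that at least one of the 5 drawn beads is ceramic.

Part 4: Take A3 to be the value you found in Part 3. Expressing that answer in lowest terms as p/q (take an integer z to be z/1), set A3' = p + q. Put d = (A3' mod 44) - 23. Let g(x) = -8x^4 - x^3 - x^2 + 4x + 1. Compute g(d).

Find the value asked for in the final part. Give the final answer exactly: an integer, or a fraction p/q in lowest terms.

Part 1: 4*(8)^3 + 2*(8)^2 + 6*(8)^1 - 9 = (2048) + (128) + (48) + (-9) = 2215; answer 2215
Part 2: A1 = 2215; r = 10001; 10001 = 73 * 137; sigma = (1 + 73) * (1 + 137) = 74 * 138 = 10212; answer 10212
Part 3: A2 = 10212; c = 8; total draws C(13,5) = 1287; complement C(5,5) = 1; favorable 1287 - 1 = 1286; P = 1286/1287; answer 1286/1287
Part 4: A3 = 1286/1287; threaded value p + q = 2573; d = -2; -8*(-2)^4 - 1*(-2)^3 - 1*(-2)^2 + 4*(-2)^1 + 1 = (-128) + (8) + (-4) + (-8) + (1) = -131; answer -131

-131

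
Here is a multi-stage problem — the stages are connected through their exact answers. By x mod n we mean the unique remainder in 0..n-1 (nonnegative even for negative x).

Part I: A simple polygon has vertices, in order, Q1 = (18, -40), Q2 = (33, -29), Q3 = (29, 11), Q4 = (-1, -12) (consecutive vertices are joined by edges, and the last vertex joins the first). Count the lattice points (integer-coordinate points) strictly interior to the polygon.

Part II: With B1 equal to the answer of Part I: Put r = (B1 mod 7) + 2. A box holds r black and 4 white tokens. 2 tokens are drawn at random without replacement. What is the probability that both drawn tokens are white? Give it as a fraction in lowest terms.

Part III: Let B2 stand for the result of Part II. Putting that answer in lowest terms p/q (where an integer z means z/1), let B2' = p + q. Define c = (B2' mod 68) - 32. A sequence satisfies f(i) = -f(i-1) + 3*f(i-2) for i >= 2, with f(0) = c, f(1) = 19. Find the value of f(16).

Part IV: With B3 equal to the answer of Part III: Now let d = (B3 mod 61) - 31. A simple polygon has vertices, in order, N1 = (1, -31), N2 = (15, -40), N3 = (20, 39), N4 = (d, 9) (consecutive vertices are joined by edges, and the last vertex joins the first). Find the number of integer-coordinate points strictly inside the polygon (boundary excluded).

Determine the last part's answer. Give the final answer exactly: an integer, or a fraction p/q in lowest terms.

Part I: cross terms: (18*-29 - 33*-40)=798, (33*11 - 29*-29)=1204, (29*-12 - -1*11)=-337, (-1*-40 - 18*-12)=256; twice the area = |1921| = 1921; area = 1921/2; boundary points = 1 + 4 + 1 + 1 = 7; strictly interior points = area - boundary/2 + 1 = 958; answer 958
Part II: B1 = 958; r = 8; total draws C(12,2) = 66; favorable C(4,2) = 6; P = 1/11; answer 1/11
Part III: B2 = 1/11; threaded value p + q = 12; c = -20; f(2) = -1*(19) + 3*(-20) = -79; iterating: f(2)=-79, f(3)=136, f(4)=-373, f(5)=781, f(6)=-1900, f(7)=4243, f(8)=-9943, f(9)=22672, f(10)=-52501, f(11)=120517, f(12)=-278020, f(13)=639571, f(14)=-1473631, f(15)=3392344, f(16)=-7813237; answer -7813237
Part IV: B3 = -7813237; d = -22; cross terms: (1*-40 - 15*-31)=425, (15*39 - 20*-40)=1385, (20*9 - -22*39)=1038, (-22*-31 - 1*9)=673; twice the area = |3521| = 3521; area = 3521/2; boundary points = 1 + 1 + 6 + 1 = 9; strictly interior points = area - boundary/2 + 1 = 1757; answer 1757

1757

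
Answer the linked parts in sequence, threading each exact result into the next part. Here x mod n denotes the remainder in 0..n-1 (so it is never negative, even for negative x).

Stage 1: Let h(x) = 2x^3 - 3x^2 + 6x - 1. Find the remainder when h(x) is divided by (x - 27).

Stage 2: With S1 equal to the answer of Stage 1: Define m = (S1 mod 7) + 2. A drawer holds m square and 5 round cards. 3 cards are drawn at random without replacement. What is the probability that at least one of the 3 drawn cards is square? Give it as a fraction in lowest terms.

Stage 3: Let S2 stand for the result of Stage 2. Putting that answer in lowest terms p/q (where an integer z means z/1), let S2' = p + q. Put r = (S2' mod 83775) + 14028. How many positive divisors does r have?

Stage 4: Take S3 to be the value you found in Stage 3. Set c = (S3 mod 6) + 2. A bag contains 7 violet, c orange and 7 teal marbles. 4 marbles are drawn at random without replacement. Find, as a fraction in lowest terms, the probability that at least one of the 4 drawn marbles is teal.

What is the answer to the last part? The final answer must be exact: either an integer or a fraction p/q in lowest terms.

Stage 1: remainder = value at the root: 2*(27)^3 - 3*(27)^2 + 6*(27)^1 - 1 = (39366) + (-2187) + (162) + (-1) = 37340; answer 37340
Stage 2: S1 = 37340; m = 4; total draws C(9,3) = 84; complement C(5,3) = 10; favorable 84 - 10 = 74; P = 37/42; answer 37/42
Stage 3: S2 = 37/42; threaded value p + q = 79; r = 14107; 14107 is prime, so its only divisors are 1 and 14107; count = 2; answer 2
Stage 4: S3 = 2; c = 4; total draws C(18,4) = 3060; complement C(11,4) = 330; favorable 3060 - 330 = 2730; P = 91/102; answer 91/102

91/102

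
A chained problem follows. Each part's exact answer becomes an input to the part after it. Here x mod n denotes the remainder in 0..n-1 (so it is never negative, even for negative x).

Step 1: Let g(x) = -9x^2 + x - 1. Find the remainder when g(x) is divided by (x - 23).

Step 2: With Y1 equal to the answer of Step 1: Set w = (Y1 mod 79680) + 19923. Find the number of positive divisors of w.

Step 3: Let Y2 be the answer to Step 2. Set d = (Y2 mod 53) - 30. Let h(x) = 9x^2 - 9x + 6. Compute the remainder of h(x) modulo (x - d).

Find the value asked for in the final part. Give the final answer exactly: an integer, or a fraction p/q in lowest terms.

1896

Step 1: remainder = value at the root: -9*(23)^2 + 1*(23)^1 - 1 = (-4761) + (23) + (-1) = -4739; answer -4739
Step 2: Y1 = -4739; w = 94864; 94864 = 2^4 * 7^2 * 11^2; number of divisors = (4+1) * (2+1) * (2+1) = 45; answer 45
Step 3: Y2 = 45; d = 15; remainder = value at the root: 9*(15)^2 - 9*(15)^1 + 6 = (2025) + (-135) + (6) = 1896; answer 1896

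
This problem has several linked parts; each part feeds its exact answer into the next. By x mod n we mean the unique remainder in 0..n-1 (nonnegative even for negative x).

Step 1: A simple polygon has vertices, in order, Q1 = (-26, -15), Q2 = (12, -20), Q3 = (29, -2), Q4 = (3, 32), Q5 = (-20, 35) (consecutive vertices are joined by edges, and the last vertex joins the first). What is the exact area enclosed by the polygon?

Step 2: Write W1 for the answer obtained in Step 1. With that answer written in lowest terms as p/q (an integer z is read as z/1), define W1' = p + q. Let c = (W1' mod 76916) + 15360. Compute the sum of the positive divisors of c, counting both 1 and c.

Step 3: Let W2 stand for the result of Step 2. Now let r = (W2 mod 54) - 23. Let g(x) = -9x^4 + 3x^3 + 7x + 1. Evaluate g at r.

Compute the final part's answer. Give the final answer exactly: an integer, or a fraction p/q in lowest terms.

Step 1: cross terms: (-26*-20 - 12*-15)=700, (12*-2 - 29*-20)=556, (29*32 - 3*-2)=934, (3*35 - -20*32)=745, (-20*-15 - -26*35)=1210; twice the area = |4145| = 4145; area = 4145/2; answer 4145/2
Step 2: W1 = 4145/2; threaded value p + q = 4147; c = 19507; 19507 is prime, so its only divisors are 1 and 19507; sigma = 1 + 19507 = 19508; answer 19508
Step 3: W2 = 19508; r = -9; -9*(-9)^4 + 3*(-9)^3 + 7*(-9)^1 + 1 = (-59049) + (-2187) + (-63) + (1) = -61298; answer -61298

-61298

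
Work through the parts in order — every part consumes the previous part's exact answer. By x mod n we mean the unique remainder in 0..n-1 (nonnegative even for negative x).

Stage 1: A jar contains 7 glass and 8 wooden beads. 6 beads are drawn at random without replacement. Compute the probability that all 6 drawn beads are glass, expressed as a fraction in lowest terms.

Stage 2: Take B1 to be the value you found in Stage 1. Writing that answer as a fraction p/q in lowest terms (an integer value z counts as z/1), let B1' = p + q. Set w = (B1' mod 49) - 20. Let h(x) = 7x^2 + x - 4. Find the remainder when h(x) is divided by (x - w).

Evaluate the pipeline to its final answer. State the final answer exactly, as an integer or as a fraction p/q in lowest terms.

706

Stage 1: total draws C(15,6) = 5005; favorable C(7,6) = 7; P = 1/715; answer 1/715
Stage 2: B1 = 1/715; threaded value p + q = 716; w = 10; remainder = value at the root: 7*(10)^2 + 1*(10)^1 - 4 = (700) + (10) + (-4) = 706; answer 706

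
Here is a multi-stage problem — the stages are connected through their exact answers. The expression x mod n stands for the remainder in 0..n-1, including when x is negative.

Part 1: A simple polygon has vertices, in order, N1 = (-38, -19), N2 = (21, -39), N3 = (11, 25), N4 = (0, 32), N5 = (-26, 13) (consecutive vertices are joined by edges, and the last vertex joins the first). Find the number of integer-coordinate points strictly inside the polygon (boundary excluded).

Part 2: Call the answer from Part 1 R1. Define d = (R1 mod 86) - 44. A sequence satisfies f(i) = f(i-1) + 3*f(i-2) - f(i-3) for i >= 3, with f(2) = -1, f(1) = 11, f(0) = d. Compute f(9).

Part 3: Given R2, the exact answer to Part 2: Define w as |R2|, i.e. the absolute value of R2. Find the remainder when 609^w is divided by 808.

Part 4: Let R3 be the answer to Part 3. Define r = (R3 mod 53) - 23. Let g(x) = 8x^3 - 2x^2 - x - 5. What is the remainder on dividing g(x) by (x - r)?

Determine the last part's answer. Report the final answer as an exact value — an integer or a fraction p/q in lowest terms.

155974

Part 1: cross terms: (-38*-39 - 21*-19)=1881, (21*25 - 11*-39)=954, (11*32 - 0*25)=352, (0*13 - -26*32)=832, (-26*-19 - -38*13)=988; twice the area = |5007| = 5007; area = 5007/2; boundary points = 1 + 2 + 1 + 1 + 4 = 9; strictly interior points = area - boundary/2 + 1 = 2500; answer 2500
Part 2: R1 = 2500; d = -38; f(3) = 1*(-1) + 3*(11) - 1*(-38) = 70; iterating: f(3)=70, f(4)=56, f(5)=267, f(6)=365, f(7)=1110, f(8)=1938, f(9)=4903; answer 4903
Part 3: R2 = 4903; w = 4903; squarings mod 808: 609^1=609, 609^2=9, 609^4=81, 609^8=97, 609^16=521, 609^32=761, 609^64=593, 609^128=169, 609^256=281, 609^512=585, 609^1024=441, 609^2048=561, 609^4096=409; 609^4903 = 609^1 * 609^2 * 609^4 * 609^32 * 609^256 * 609^512 * 609^4096 = 633 (mod 808); answer 633
Part 4: R3 = 633; r = 27; remainder = value at the root: 8*(27)^3 - 2*(27)^2 - 1*(27)^1 - 5 = (157464) + (-1458) + (-27) + (-5) = 155974; answer 155974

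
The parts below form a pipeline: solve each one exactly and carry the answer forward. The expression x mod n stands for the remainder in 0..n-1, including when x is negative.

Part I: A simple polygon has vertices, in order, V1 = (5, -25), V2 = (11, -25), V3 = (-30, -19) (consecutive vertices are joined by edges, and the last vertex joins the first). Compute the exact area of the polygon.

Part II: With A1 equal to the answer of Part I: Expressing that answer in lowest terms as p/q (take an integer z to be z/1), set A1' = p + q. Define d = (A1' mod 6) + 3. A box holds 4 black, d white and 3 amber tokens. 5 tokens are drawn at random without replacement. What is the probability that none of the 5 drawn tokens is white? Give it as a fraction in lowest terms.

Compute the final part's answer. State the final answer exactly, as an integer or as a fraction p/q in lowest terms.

Part I: cross terms: (5*-25 - 11*-25)=150, (11*-19 - -30*-25)=-959, (-30*-25 - 5*-19)=845; twice the area = |36| = 36; area = 18; answer 18
Part II: A1 = 18; threaded value p + q = 19; d = 4; total draws C(11,5) = 462; favorable C(7,5) = 21; P = 1/22; answer 1/22

1/22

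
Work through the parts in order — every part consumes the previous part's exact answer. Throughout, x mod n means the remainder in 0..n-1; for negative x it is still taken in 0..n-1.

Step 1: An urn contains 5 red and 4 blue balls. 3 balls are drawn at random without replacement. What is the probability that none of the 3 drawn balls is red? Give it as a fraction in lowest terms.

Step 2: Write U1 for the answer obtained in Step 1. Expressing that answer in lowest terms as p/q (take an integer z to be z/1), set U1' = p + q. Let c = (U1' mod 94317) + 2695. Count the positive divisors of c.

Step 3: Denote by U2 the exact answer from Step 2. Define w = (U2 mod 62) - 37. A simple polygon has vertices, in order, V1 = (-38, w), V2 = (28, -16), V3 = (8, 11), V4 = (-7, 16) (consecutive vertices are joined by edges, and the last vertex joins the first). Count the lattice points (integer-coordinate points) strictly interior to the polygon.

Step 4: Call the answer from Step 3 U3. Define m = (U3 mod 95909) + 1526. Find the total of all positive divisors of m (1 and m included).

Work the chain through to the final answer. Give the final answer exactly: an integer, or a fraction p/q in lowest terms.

3240

Step 1: total draws C(9,3) = 84; favorable C(4,3) = 4; P = 1/21; answer 1/21
Step 2: U1 = 1/21; threaded value p + q = 22; c = 2717; 2717 = 11 * 13 * 19; number of divisors = (1+1) * (1+1) * (1+1) = 8; answer 8
Step 3: U2 = 8; w = -29; cross terms: (-38*-16 - 28*-29)=1420, (28*11 - 8*-16)=436, (8*16 - -7*11)=205, (-7*-29 - -38*16)=811; twice the area = |2872| = 2872; area = 1436; boundary points = 1 + 1 + 5 + 1 = 8; strictly interior points = area - boundary/2 + 1 = 1433; answer 1433
Step 4: U3 = 1433; m = 2959; 2959 = 11 * 269; sigma = (1 + 11) * (1 + 269) = 12 * 270 = 3240; answer 3240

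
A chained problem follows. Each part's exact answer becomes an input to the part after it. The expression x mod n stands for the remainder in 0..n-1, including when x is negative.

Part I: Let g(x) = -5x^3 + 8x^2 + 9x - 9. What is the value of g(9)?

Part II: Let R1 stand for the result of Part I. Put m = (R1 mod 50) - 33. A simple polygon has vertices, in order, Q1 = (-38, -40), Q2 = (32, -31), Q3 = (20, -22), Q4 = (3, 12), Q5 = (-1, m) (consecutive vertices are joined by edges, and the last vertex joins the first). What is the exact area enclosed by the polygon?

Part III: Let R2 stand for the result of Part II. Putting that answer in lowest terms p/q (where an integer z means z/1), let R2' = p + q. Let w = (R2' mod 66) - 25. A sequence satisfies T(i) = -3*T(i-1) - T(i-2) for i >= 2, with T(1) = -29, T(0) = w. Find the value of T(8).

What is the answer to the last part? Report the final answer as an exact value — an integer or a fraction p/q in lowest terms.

32393

Part I: -5*(9)^3 + 8*(9)^2 + 9*(9)^1 - 9 = (-3645) + (648) + (81) + (-9) = -2925; answer -2925
Part II: R1 = -2925; m = -8; cross terms: (-38*-31 - 32*-40)=2458, (32*-22 - 20*-31)=-84, (20*12 - 3*-22)=306, (3*-8 - -1*12)=-12, (-1*-40 - -38*-8)=-264; twice the area = |2404| = 2404; area = 1202; answer 1202
Part III: R2 = 1202; threaded value p + q = 1203; w = -10; T(2) = -3*(-29) - 1*(-10) = 97; iterating: T(2)=97, T(3)=-262, T(4)=689, T(5)=-1805, T(6)=4726, T(7)=-12373, T(8)=32393; answer 32393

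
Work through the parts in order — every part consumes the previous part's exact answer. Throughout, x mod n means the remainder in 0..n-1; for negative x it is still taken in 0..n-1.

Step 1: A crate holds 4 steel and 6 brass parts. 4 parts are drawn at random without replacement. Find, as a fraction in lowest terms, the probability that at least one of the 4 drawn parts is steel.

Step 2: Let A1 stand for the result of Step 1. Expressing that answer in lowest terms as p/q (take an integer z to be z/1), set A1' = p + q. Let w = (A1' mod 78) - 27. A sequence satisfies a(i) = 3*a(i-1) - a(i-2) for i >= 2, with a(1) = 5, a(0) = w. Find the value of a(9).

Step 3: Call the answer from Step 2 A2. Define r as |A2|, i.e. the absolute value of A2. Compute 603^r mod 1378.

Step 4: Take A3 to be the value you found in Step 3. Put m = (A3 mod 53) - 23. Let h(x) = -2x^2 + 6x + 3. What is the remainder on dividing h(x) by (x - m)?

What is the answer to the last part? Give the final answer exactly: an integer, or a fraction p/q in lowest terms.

Step 1: total draws C(10,4) = 210; complement C(6,4) = 15; favorable 210 - 15 = 195; P = 13/14; answer 13/14
Step 2: A1 = 13/14; threaded value p + q = 27; w = 0; a(2) = 3*(5) - 1*(0) = 15; iterating: a(2)=15, a(3)=40, a(4)=105, a(5)=275, a(6)=720, a(7)=1885, a(8)=4935, a(9)=12920; answer 12920
Step 3: A2 = 12920; r = 12920; squarings mod 1378: 603^1=603, 603^2=1195, 603^4=417, 603^8=261, 603^16=599, 603^32=521, 603^64=1353, 603^128=625, 603^256=651, 603^512=755, 603^1024=911, 603^2048=365, 603^4096=937, 603^8192=183; 603^12920 = 603^8 * 603^16 * 603^32 * 603^64 * 603^512 * 603^4096 * 603^8192 = 625 (mod 1378); answer 625
Step 4: A3 = 625; m = 19; remainder = value at the root: -2*(19)^2 + 6*(19)^1 + 3 = (-722) + (114) + (3) = -605; answer -605

-605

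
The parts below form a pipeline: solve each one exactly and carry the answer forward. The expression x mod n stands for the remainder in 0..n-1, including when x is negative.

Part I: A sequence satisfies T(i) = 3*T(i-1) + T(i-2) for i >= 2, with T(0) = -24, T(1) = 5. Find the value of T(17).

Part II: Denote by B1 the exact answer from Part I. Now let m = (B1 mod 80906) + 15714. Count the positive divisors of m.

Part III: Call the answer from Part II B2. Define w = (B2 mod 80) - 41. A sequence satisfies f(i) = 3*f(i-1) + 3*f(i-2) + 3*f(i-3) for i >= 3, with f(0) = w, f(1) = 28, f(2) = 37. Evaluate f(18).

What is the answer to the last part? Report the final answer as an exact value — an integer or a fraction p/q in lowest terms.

105678707157

Part I: T(2) = 3*(5) + 1*(-24) = -9; iterating: T(2)=-9, T(3)=-22, T(4)=-75, T(5)=-247, T(6)=-816, T(7)=-2695, T(8)=-8901, T(9)=-29398, T(10)=-97095, T(11)=-320683, T(12)=-1059144, T(13)=-3498115, T(14)=-11553489, T(15)=-38158582, T(16)=-126029235, T(17)=-416246287; answer -416246287
Part II: B1 = -416246287; m = 30797; 30797 = 13 * 23 * 103; number of divisors = (1+1) * (1+1) * (1+1) = 8; answer 8
Part III: B2 = 8; w = -33; f(3) = 3*(37) + 3*(28) + 3*(-33) = 96; iterating: f(3)=96, f(4)=483, f(5)=1848, f(6)=7281, f(7)=28836, f(8)=113895, f(9)=450036, f(10)=1778301, f(11)=7026696, f(12)=27765099, f(13)=109710288, f(14)=433506249, f(15)=1712944908, f(16)=6768484335, f(17)=26744806476, f(18)=105678707157; answer 105678707157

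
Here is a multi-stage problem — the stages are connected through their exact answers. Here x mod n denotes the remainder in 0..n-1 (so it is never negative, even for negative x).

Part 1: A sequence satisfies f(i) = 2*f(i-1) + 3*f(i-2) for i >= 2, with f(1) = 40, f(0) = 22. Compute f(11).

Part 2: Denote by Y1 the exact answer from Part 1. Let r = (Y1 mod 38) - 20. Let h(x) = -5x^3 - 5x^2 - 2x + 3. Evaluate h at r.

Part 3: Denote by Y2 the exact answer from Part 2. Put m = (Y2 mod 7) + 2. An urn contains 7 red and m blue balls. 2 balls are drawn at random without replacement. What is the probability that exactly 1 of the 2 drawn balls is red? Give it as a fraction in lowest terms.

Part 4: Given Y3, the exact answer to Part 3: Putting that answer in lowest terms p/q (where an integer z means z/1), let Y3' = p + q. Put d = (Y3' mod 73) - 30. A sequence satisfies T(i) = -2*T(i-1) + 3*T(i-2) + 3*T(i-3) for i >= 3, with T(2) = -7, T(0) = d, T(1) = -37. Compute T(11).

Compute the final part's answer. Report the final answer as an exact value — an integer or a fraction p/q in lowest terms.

Part 1: f(2) = 2*(40) + 3*(22) = 146; iterating: f(2)=146, f(3)=412, f(4)=1262, f(5)=3760, f(6)=11306, f(7)=33892, f(8)=101702, f(9)=305080, f(10)=915266, f(11)=2745772; answer 2745772
Part 2: Y1 = 2745772; r = -14; -5*(-14)^3 - 5*(-14)^2 - 2*(-14)^1 + 3 = (13720) + (-980) + (28) + (3) = 12771; answer 12771
Part 3: Y2 = 12771; m = 5; total draws C(12,2) = 66; favorable C(7,1)*C(5,1) = 35; P = 35/66; answer 35/66
Part 4: Y3 = 35/66; threaded value p + q = 101; d = -2; T(3) = -2*(-7) + 3*(-37) + 3*(-2) = -103; iterating: T(3)=-103, T(4)=74, T(5)=-478, T(6)=869, T(7)=-2950, T(8)=7073, T(9)=-20389, T(10)=53147, T(11)=-146242; answer -146242

-146242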